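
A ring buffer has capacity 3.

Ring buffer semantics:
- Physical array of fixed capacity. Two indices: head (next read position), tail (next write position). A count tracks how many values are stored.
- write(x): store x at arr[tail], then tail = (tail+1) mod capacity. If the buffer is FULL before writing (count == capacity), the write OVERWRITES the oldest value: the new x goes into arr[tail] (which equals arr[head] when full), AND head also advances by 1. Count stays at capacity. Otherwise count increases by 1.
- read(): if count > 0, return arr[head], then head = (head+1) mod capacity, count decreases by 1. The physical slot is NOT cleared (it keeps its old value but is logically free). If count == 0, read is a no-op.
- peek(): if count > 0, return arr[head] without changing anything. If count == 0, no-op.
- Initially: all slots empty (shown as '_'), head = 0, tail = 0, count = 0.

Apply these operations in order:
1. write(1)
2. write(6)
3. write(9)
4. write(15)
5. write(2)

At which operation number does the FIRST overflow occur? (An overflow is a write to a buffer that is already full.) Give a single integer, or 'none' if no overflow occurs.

Answer: 4

Derivation:
After op 1 (write(1)): arr=[1 _ _] head=0 tail=1 count=1
After op 2 (write(6)): arr=[1 6 _] head=0 tail=2 count=2
After op 3 (write(9)): arr=[1 6 9] head=0 tail=0 count=3
After op 4 (write(15)): arr=[15 6 9] head=1 tail=1 count=3
After op 5 (write(2)): arr=[15 2 9] head=2 tail=2 count=3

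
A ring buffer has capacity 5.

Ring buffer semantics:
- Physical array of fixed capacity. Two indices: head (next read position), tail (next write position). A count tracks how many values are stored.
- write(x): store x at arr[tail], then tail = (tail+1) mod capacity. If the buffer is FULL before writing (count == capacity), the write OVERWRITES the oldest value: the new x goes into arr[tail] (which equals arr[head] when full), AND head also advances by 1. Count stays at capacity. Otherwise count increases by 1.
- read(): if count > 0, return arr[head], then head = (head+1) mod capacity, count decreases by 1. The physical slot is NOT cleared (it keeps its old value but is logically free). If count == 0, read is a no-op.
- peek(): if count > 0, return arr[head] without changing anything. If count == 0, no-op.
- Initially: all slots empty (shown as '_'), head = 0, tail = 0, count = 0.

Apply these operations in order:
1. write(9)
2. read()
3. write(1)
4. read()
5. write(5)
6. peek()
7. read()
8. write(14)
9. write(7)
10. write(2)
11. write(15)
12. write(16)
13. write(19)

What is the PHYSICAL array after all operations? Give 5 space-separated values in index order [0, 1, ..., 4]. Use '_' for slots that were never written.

After op 1 (write(9)): arr=[9 _ _ _ _] head=0 tail=1 count=1
After op 2 (read()): arr=[9 _ _ _ _] head=1 tail=1 count=0
After op 3 (write(1)): arr=[9 1 _ _ _] head=1 tail=2 count=1
After op 4 (read()): arr=[9 1 _ _ _] head=2 tail=2 count=0
After op 5 (write(5)): arr=[9 1 5 _ _] head=2 tail=3 count=1
After op 6 (peek()): arr=[9 1 5 _ _] head=2 tail=3 count=1
After op 7 (read()): arr=[9 1 5 _ _] head=3 tail=3 count=0
After op 8 (write(14)): arr=[9 1 5 14 _] head=3 tail=4 count=1
After op 9 (write(7)): arr=[9 1 5 14 7] head=3 tail=0 count=2
After op 10 (write(2)): arr=[2 1 5 14 7] head=3 tail=1 count=3
After op 11 (write(15)): arr=[2 15 5 14 7] head=3 tail=2 count=4
After op 12 (write(16)): arr=[2 15 16 14 7] head=3 tail=3 count=5
After op 13 (write(19)): arr=[2 15 16 19 7] head=4 tail=4 count=5

Answer: 2 15 16 19 7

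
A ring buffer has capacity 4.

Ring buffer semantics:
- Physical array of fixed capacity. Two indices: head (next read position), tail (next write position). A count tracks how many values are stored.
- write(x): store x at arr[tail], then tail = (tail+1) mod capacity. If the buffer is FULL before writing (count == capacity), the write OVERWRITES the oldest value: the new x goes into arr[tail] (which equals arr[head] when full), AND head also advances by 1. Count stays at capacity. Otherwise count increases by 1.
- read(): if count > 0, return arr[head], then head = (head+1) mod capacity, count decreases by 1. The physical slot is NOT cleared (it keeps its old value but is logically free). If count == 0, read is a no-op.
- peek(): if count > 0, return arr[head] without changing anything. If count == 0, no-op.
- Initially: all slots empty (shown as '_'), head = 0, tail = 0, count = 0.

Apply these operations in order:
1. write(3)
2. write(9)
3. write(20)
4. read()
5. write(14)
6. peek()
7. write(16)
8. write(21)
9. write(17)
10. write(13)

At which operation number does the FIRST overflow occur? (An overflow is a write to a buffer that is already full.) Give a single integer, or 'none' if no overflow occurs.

After op 1 (write(3)): arr=[3 _ _ _] head=0 tail=1 count=1
After op 2 (write(9)): arr=[3 9 _ _] head=0 tail=2 count=2
After op 3 (write(20)): arr=[3 9 20 _] head=0 tail=3 count=3
After op 4 (read()): arr=[3 9 20 _] head=1 tail=3 count=2
After op 5 (write(14)): arr=[3 9 20 14] head=1 tail=0 count=3
After op 6 (peek()): arr=[3 9 20 14] head=1 tail=0 count=3
After op 7 (write(16)): arr=[16 9 20 14] head=1 tail=1 count=4
After op 8 (write(21)): arr=[16 21 20 14] head=2 tail=2 count=4
After op 9 (write(17)): arr=[16 21 17 14] head=3 tail=3 count=4
After op 10 (write(13)): arr=[16 21 17 13] head=0 tail=0 count=4

Answer: 8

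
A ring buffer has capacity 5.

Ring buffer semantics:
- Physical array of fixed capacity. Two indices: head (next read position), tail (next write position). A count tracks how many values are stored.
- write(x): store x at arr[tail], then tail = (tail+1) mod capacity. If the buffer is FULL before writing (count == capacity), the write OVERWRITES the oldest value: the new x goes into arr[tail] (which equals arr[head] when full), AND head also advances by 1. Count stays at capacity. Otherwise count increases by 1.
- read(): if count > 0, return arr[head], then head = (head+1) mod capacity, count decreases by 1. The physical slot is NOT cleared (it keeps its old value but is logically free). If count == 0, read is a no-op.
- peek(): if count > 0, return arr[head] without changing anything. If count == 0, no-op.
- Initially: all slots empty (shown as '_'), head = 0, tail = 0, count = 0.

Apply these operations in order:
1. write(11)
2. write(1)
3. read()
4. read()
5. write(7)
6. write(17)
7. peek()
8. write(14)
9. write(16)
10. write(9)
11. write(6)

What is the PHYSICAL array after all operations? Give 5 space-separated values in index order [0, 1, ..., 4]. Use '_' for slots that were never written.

After op 1 (write(11)): arr=[11 _ _ _ _] head=0 tail=1 count=1
After op 2 (write(1)): arr=[11 1 _ _ _] head=0 tail=2 count=2
After op 3 (read()): arr=[11 1 _ _ _] head=1 tail=2 count=1
After op 4 (read()): arr=[11 1 _ _ _] head=2 tail=2 count=0
After op 5 (write(7)): arr=[11 1 7 _ _] head=2 tail=3 count=1
After op 6 (write(17)): arr=[11 1 7 17 _] head=2 tail=4 count=2
After op 7 (peek()): arr=[11 1 7 17 _] head=2 tail=4 count=2
After op 8 (write(14)): arr=[11 1 7 17 14] head=2 tail=0 count=3
After op 9 (write(16)): arr=[16 1 7 17 14] head=2 tail=1 count=4
After op 10 (write(9)): arr=[16 9 7 17 14] head=2 tail=2 count=5
After op 11 (write(6)): arr=[16 9 6 17 14] head=3 tail=3 count=5

Answer: 16 9 6 17 14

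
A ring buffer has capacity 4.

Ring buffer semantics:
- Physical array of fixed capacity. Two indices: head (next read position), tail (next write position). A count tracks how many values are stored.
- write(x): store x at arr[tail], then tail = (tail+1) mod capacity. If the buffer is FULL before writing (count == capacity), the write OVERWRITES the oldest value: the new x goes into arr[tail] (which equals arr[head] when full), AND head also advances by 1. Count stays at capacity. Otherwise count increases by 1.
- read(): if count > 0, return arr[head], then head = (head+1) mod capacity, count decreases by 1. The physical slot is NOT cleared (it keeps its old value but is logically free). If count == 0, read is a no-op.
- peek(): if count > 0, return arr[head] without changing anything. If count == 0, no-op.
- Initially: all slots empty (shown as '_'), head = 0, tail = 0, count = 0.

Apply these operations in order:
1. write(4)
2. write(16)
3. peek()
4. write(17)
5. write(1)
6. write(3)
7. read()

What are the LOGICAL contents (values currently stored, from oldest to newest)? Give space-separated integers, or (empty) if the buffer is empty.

Answer: 17 1 3

Derivation:
After op 1 (write(4)): arr=[4 _ _ _] head=0 tail=1 count=1
After op 2 (write(16)): arr=[4 16 _ _] head=0 tail=2 count=2
After op 3 (peek()): arr=[4 16 _ _] head=0 tail=2 count=2
After op 4 (write(17)): arr=[4 16 17 _] head=0 tail=3 count=3
After op 5 (write(1)): arr=[4 16 17 1] head=0 tail=0 count=4
After op 6 (write(3)): arr=[3 16 17 1] head=1 tail=1 count=4
After op 7 (read()): arr=[3 16 17 1] head=2 tail=1 count=3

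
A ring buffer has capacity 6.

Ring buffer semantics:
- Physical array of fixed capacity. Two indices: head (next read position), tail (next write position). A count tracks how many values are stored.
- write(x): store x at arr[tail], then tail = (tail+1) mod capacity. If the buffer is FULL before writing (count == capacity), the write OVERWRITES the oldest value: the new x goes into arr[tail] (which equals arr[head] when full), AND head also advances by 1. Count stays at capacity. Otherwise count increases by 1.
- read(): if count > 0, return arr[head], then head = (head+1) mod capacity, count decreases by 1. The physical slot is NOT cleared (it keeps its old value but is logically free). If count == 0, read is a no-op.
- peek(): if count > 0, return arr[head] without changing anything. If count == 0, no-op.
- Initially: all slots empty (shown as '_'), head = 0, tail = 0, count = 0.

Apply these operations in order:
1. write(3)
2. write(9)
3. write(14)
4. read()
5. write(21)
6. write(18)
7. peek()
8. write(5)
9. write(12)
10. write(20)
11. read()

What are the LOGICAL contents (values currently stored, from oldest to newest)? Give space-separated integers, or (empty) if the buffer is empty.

Answer: 21 18 5 12 20

Derivation:
After op 1 (write(3)): arr=[3 _ _ _ _ _] head=0 tail=1 count=1
After op 2 (write(9)): arr=[3 9 _ _ _ _] head=0 tail=2 count=2
After op 3 (write(14)): arr=[3 9 14 _ _ _] head=0 tail=3 count=3
After op 4 (read()): arr=[3 9 14 _ _ _] head=1 tail=3 count=2
After op 5 (write(21)): arr=[3 9 14 21 _ _] head=1 tail=4 count=3
After op 6 (write(18)): arr=[3 9 14 21 18 _] head=1 tail=5 count=4
After op 7 (peek()): arr=[3 9 14 21 18 _] head=1 tail=5 count=4
After op 8 (write(5)): arr=[3 9 14 21 18 5] head=1 tail=0 count=5
After op 9 (write(12)): arr=[12 9 14 21 18 5] head=1 tail=1 count=6
After op 10 (write(20)): arr=[12 20 14 21 18 5] head=2 tail=2 count=6
After op 11 (read()): arr=[12 20 14 21 18 5] head=3 tail=2 count=5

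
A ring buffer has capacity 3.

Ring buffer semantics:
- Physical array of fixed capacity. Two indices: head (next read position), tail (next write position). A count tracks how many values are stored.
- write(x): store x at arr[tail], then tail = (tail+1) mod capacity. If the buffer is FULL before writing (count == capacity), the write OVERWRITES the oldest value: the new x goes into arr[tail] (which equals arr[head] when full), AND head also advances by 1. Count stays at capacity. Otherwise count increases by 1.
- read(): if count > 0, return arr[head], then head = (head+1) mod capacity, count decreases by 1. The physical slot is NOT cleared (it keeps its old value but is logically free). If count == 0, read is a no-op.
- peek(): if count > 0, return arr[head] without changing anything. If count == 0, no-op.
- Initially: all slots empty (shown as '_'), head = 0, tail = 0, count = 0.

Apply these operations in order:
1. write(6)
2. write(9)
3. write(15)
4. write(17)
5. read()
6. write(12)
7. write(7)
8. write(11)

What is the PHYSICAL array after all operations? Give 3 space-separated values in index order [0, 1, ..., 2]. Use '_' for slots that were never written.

After op 1 (write(6)): arr=[6 _ _] head=0 tail=1 count=1
After op 2 (write(9)): arr=[6 9 _] head=0 tail=2 count=2
After op 3 (write(15)): arr=[6 9 15] head=0 tail=0 count=3
After op 4 (write(17)): arr=[17 9 15] head=1 tail=1 count=3
After op 5 (read()): arr=[17 9 15] head=2 tail=1 count=2
After op 6 (write(12)): arr=[17 12 15] head=2 tail=2 count=3
After op 7 (write(7)): arr=[17 12 7] head=0 tail=0 count=3
After op 8 (write(11)): arr=[11 12 7] head=1 tail=1 count=3

Answer: 11 12 7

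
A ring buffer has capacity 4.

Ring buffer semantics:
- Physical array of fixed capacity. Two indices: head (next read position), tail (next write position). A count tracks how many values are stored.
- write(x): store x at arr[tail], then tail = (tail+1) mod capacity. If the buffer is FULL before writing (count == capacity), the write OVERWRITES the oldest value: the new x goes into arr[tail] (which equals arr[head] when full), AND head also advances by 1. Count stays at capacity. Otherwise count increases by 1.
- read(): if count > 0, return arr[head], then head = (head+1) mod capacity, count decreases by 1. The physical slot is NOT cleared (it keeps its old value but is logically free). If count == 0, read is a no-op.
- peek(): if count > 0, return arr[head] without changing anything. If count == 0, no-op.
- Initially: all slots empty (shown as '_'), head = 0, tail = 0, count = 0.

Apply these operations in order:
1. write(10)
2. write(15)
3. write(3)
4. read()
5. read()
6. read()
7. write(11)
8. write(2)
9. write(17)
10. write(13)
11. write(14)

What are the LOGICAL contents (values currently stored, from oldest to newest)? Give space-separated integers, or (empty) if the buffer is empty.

Answer: 2 17 13 14

Derivation:
After op 1 (write(10)): arr=[10 _ _ _] head=0 tail=1 count=1
After op 2 (write(15)): arr=[10 15 _ _] head=0 tail=2 count=2
After op 3 (write(3)): arr=[10 15 3 _] head=0 tail=3 count=3
After op 4 (read()): arr=[10 15 3 _] head=1 tail=3 count=2
After op 5 (read()): arr=[10 15 3 _] head=2 tail=3 count=1
After op 6 (read()): arr=[10 15 3 _] head=3 tail=3 count=0
After op 7 (write(11)): arr=[10 15 3 11] head=3 tail=0 count=1
After op 8 (write(2)): arr=[2 15 3 11] head=3 tail=1 count=2
After op 9 (write(17)): arr=[2 17 3 11] head=3 tail=2 count=3
After op 10 (write(13)): arr=[2 17 13 11] head=3 tail=3 count=4
After op 11 (write(14)): arr=[2 17 13 14] head=0 tail=0 count=4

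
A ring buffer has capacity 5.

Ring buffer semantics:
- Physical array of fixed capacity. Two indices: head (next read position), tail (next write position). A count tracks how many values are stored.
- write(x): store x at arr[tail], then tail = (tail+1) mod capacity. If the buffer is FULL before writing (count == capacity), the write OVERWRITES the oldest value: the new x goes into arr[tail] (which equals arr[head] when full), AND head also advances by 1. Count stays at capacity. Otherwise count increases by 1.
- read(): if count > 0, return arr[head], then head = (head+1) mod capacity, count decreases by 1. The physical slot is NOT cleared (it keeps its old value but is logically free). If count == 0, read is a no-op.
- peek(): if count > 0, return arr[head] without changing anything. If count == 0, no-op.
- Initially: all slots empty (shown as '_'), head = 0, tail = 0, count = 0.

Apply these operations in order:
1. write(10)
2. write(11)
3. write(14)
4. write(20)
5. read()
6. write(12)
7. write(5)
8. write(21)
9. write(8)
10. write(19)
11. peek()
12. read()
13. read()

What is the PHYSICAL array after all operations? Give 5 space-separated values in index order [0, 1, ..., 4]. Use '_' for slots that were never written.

Answer: 5 21 8 19 12

Derivation:
After op 1 (write(10)): arr=[10 _ _ _ _] head=0 tail=1 count=1
After op 2 (write(11)): arr=[10 11 _ _ _] head=0 tail=2 count=2
After op 3 (write(14)): arr=[10 11 14 _ _] head=0 tail=3 count=3
After op 4 (write(20)): arr=[10 11 14 20 _] head=0 tail=4 count=4
After op 5 (read()): arr=[10 11 14 20 _] head=1 tail=4 count=3
After op 6 (write(12)): arr=[10 11 14 20 12] head=1 tail=0 count=4
After op 7 (write(5)): arr=[5 11 14 20 12] head=1 tail=1 count=5
After op 8 (write(21)): arr=[5 21 14 20 12] head=2 tail=2 count=5
After op 9 (write(8)): arr=[5 21 8 20 12] head=3 tail=3 count=5
After op 10 (write(19)): arr=[5 21 8 19 12] head=4 tail=4 count=5
After op 11 (peek()): arr=[5 21 8 19 12] head=4 tail=4 count=5
After op 12 (read()): arr=[5 21 8 19 12] head=0 tail=4 count=4
After op 13 (read()): arr=[5 21 8 19 12] head=1 tail=4 count=3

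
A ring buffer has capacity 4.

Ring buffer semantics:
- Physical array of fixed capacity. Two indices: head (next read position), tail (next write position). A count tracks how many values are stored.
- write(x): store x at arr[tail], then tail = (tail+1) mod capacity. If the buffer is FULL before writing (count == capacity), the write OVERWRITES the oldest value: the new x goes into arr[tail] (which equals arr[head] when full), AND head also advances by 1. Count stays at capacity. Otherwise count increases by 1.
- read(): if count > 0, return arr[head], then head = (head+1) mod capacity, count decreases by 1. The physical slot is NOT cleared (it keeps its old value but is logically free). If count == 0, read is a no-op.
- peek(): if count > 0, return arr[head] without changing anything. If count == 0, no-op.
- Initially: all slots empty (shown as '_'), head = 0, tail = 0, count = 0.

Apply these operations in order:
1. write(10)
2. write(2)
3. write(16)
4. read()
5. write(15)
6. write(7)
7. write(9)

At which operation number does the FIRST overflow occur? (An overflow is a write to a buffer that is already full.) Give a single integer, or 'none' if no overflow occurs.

After op 1 (write(10)): arr=[10 _ _ _] head=0 tail=1 count=1
After op 2 (write(2)): arr=[10 2 _ _] head=0 tail=2 count=2
After op 3 (write(16)): arr=[10 2 16 _] head=0 tail=3 count=3
After op 4 (read()): arr=[10 2 16 _] head=1 tail=3 count=2
After op 5 (write(15)): arr=[10 2 16 15] head=1 tail=0 count=3
After op 6 (write(7)): arr=[7 2 16 15] head=1 tail=1 count=4
After op 7 (write(9)): arr=[7 9 16 15] head=2 tail=2 count=4

Answer: 7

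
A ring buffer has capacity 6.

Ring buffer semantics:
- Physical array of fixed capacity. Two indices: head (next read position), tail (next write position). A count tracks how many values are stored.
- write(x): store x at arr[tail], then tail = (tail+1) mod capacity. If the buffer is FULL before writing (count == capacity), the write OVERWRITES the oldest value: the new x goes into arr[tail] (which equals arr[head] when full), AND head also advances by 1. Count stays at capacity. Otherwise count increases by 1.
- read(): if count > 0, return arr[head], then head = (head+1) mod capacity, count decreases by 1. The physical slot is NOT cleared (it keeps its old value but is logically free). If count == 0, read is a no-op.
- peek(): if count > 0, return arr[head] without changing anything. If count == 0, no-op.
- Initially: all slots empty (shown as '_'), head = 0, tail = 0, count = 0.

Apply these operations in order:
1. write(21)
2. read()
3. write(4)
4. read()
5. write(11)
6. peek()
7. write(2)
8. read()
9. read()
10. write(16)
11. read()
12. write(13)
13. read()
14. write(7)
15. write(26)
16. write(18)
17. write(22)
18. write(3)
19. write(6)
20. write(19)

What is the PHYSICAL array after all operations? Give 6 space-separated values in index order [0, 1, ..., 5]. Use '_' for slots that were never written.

After op 1 (write(21)): arr=[21 _ _ _ _ _] head=0 tail=1 count=1
After op 2 (read()): arr=[21 _ _ _ _ _] head=1 tail=1 count=0
After op 3 (write(4)): arr=[21 4 _ _ _ _] head=1 tail=2 count=1
After op 4 (read()): arr=[21 4 _ _ _ _] head=2 tail=2 count=0
After op 5 (write(11)): arr=[21 4 11 _ _ _] head=2 tail=3 count=1
After op 6 (peek()): arr=[21 4 11 _ _ _] head=2 tail=3 count=1
After op 7 (write(2)): arr=[21 4 11 2 _ _] head=2 tail=4 count=2
After op 8 (read()): arr=[21 4 11 2 _ _] head=3 tail=4 count=1
After op 9 (read()): arr=[21 4 11 2 _ _] head=4 tail=4 count=0
After op 10 (write(16)): arr=[21 4 11 2 16 _] head=4 tail=5 count=1
After op 11 (read()): arr=[21 4 11 2 16 _] head=5 tail=5 count=0
After op 12 (write(13)): arr=[21 4 11 2 16 13] head=5 tail=0 count=1
After op 13 (read()): arr=[21 4 11 2 16 13] head=0 tail=0 count=0
After op 14 (write(7)): arr=[7 4 11 2 16 13] head=0 tail=1 count=1
After op 15 (write(26)): arr=[7 26 11 2 16 13] head=0 tail=2 count=2
After op 16 (write(18)): arr=[7 26 18 2 16 13] head=0 tail=3 count=3
After op 17 (write(22)): arr=[7 26 18 22 16 13] head=0 tail=4 count=4
After op 18 (write(3)): arr=[7 26 18 22 3 13] head=0 tail=5 count=5
After op 19 (write(6)): arr=[7 26 18 22 3 6] head=0 tail=0 count=6
After op 20 (write(19)): arr=[19 26 18 22 3 6] head=1 tail=1 count=6

Answer: 19 26 18 22 3 6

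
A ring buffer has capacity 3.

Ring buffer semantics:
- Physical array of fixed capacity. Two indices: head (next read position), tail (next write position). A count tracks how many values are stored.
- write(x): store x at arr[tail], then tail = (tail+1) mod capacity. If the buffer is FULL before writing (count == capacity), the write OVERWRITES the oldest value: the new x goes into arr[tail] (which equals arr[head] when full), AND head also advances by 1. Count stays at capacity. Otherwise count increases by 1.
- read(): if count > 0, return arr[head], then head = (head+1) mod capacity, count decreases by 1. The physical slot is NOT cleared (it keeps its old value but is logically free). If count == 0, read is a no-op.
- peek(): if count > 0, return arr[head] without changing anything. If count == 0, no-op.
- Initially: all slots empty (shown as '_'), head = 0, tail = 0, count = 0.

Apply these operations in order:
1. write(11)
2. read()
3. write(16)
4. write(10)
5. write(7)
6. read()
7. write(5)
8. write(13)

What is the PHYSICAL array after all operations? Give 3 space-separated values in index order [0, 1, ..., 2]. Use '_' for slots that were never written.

Answer: 7 5 13

Derivation:
After op 1 (write(11)): arr=[11 _ _] head=0 tail=1 count=1
After op 2 (read()): arr=[11 _ _] head=1 tail=1 count=0
After op 3 (write(16)): arr=[11 16 _] head=1 tail=2 count=1
After op 4 (write(10)): arr=[11 16 10] head=1 tail=0 count=2
After op 5 (write(7)): arr=[7 16 10] head=1 tail=1 count=3
After op 6 (read()): arr=[7 16 10] head=2 tail=1 count=2
After op 7 (write(5)): arr=[7 5 10] head=2 tail=2 count=3
After op 8 (write(13)): arr=[7 5 13] head=0 tail=0 count=3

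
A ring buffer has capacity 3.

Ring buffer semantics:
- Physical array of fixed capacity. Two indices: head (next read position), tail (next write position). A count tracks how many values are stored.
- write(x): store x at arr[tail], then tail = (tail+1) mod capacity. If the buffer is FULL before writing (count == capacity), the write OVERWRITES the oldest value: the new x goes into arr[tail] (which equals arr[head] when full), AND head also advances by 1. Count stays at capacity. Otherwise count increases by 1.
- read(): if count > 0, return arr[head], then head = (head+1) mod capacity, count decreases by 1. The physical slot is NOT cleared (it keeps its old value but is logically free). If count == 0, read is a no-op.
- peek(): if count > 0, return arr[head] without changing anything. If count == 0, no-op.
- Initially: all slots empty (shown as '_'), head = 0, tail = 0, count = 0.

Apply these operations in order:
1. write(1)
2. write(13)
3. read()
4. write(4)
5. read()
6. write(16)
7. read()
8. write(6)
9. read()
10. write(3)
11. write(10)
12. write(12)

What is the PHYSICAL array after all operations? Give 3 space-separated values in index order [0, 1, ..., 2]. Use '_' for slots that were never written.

After op 1 (write(1)): arr=[1 _ _] head=0 tail=1 count=1
After op 2 (write(13)): arr=[1 13 _] head=0 tail=2 count=2
After op 3 (read()): arr=[1 13 _] head=1 tail=2 count=1
After op 4 (write(4)): arr=[1 13 4] head=1 tail=0 count=2
After op 5 (read()): arr=[1 13 4] head=2 tail=0 count=1
After op 6 (write(16)): arr=[16 13 4] head=2 tail=1 count=2
After op 7 (read()): arr=[16 13 4] head=0 tail=1 count=1
After op 8 (write(6)): arr=[16 6 4] head=0 tail=2 count=2
After op 9 (read()): arr=[16 6 4] head=1 tail=2 count=1
After op 10 (write(3)): arr=[16 6 3] head=1 tail=0 count=2
After op 11 (write(10)): arr=[10 6 3] head=1 tail=1 count=3
After op 12 (write(12)): arr=[10 12 3] head=2 tail=2 count=3

Answer: 10 12 3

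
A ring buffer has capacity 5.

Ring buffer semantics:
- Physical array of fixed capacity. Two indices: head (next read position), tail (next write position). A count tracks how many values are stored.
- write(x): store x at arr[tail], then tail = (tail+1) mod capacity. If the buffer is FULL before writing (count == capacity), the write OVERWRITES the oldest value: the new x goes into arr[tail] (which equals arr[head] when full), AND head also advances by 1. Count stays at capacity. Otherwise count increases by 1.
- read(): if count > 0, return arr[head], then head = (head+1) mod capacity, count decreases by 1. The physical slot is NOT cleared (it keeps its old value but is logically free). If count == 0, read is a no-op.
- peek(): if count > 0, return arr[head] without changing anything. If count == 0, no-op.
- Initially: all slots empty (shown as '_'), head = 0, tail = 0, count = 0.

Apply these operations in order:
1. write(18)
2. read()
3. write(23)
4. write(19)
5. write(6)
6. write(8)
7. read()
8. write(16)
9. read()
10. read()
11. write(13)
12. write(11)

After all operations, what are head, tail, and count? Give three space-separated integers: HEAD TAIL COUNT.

Answer: 4 3 4

Derivation:
After op 1 (write(18)): arr=[18 _ _ _ _] head=0 tail=1 count=1
After op 2 (read()): arr=[18 _ _ _ _] head=1 tail=1 count=0
After op 3 (write(23)): arr=[18 23 _ _ _] head=1 tail=2 count=1
After op 4 (write(19)): arr=[18 23 19 _ _] head=1 tail=3 count=2
After op 5 (write(6)): arr=[18 23 19 6 _] head=1 tail=4 count=3
After op 6 (write(8)): arr=[18 23 19 6 8] head=1 tail=0 count=4
After op 7 (read()): arr=[18 23 19 6 8] head=2 tail=0 count=3
After op 8 (write(16)): arr=[16 23 19 6 8] head=2 tail=1 count=4
After op 9 (read()): arr=[16 23 19 6 8] head=3 tail=1 count=3
After op 10 (read()): arr=[16 23 19 6 8] head=4 tail=1 count=2
After op 11 (write(13)): arr=[16 13 19 6 8] head=4 tail=2 count=3
After op 12 (write(11)): arr=[16 13 11 6 8] head=4 tail=3 count=4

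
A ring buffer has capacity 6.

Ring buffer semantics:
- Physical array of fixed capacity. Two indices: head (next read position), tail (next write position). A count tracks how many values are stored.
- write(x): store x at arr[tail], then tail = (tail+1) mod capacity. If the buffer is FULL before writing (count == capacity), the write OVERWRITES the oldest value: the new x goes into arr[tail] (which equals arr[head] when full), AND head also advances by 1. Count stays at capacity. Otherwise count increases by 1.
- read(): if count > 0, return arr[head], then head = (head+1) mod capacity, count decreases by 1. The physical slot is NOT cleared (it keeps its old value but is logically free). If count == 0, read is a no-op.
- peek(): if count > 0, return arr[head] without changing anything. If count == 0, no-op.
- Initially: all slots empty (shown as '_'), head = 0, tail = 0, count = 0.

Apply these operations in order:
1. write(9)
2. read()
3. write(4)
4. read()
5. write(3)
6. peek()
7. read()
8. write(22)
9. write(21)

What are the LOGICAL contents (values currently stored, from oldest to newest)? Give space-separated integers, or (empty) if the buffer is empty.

After op 1 (write(9)): arr=[9 _ _ _ _ _] head=0 tail=1 count=1
After op 2 (read()): arr=[9 _ _ _ _ _] head=1 tail=1 count=0
After op 3 (write(4)): arr=[9 4 _ _ _ _] head=1 tail=2 count=1
After op 4 (read()): arr=[9 4 _ _ _ _] head=2 tail=2 count=0
After op 5 (write(3)): arr=[9 4 3 _ _ _] head=2 tail=3 count=1
After op 6 (peek()): arr=[9 4 3 _ _ _] head=2 tail=3 count=1
After op 7 (read()): arr=[9 4 3 _ _ _] head=3 tail=3 count=0
After op 8 (write(22)): arr=[9 4 3 22 _ _] head=3 tail=4 count=1
After op 9 (write(21)): arr=[9 4 3 22 21 _] head=3 tail=5 count=2

Answer: 22 21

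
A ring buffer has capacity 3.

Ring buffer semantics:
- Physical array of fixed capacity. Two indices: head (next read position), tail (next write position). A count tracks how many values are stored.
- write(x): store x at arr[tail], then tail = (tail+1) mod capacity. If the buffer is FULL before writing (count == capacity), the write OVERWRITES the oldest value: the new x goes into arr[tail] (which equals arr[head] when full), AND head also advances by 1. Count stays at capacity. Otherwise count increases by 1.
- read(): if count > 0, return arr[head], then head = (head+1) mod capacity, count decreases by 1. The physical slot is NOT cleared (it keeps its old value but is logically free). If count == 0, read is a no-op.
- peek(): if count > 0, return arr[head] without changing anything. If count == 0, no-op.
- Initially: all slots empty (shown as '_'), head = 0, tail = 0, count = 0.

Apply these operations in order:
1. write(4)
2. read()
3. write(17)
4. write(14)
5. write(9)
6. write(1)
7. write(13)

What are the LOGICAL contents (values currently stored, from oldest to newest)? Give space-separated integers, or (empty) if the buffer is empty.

Answer: 9 1 13

Derivation:
After op 1 (write(4)): arr=[4 _ _] head=0 tail=1 count=1
After op 2 (read()): arr=[4 _ _] head=1 tail=1 count=0
After op 3 (write(17)): arr=[4 17 _] head=1 tail=2 count=1
After op 4 (write(14)): arr=[4 17 14] head=1 tail=0 count=2
After op 5 (write(9)): arr=[9 17 14] head=1 tail=1 count=3
After op 6 (write(1)): arr=[9 1 14] head=2 tail=2 count=3
After op 7 (write(13)): arr=[9 1 13] head=0 tail=0 count=3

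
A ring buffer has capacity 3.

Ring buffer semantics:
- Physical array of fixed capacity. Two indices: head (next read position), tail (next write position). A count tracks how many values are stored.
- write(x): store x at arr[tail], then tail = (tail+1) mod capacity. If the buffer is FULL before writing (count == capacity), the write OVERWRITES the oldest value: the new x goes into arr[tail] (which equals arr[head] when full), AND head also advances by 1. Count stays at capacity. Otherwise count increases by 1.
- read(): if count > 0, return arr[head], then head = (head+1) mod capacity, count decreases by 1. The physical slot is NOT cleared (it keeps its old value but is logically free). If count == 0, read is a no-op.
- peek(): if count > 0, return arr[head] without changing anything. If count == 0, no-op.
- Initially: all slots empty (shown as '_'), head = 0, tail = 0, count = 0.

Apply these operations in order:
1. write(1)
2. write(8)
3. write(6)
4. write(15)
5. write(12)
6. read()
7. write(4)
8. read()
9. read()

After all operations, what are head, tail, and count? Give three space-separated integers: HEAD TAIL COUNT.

Answer: 2 0 1

Derivation:
After op 1 (write(1)): arr=[1 _ _] head=0 tail=1 count=1
After op 2 (write(8)): arr=[1 8 _] head=0 tail=2 count=2
After op 3 (write(6)): arr=[1 8 6] head=0 tail=0 count=3
After op 4 (write(15)): arr=[15 8 6] head=1 tail=1 count=3
After op 5 (write(12)): arr=[15 12 6] head=2 tail=2 count=3
After op 6 (read()): arr=[15 12 6] head=0 tail=2 count=2
After op 7 (write(4)): arr=[15 12 4] head=0 tail=0 count=3
After op 8 (read()): arr=[15 12 4] head=1 tail=0 count=2
After op 9 (read()): arr=[15 12 4] head=2 tail=0 count=1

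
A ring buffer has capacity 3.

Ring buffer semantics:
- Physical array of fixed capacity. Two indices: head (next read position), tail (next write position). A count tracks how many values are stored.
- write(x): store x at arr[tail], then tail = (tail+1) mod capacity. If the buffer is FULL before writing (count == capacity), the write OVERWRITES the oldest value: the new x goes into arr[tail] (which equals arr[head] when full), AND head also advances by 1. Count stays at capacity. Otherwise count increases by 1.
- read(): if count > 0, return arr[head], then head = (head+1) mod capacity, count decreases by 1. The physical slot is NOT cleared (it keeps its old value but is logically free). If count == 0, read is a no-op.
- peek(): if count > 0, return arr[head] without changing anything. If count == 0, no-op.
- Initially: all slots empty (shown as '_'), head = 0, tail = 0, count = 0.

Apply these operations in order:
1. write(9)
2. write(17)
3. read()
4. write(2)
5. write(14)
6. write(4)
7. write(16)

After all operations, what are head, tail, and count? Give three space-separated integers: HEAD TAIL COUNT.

After op 1 (write(9)): arr=[9 _ _] head=0 tail=1 count=1
After op 2 (write(17)): arr=[9 17 _] head=0 tail=2 count=2
After op 3 (read()): arr=[9 17 _] head=1 tail=2 count=1
After op 4 (write(2)): arr=[9 17 2] head=1 tail=0 count=2
After op 5 (write(14)): arr=[14 17 2] head=1 tail=1 count=3
After op 6 (write(4)): arr=[14 4 2] head=2 tail=2 count=3
After op 7 (write(16)): arr=[14 4 16] head=0 tail=0 count=3

Answer: 0 0 3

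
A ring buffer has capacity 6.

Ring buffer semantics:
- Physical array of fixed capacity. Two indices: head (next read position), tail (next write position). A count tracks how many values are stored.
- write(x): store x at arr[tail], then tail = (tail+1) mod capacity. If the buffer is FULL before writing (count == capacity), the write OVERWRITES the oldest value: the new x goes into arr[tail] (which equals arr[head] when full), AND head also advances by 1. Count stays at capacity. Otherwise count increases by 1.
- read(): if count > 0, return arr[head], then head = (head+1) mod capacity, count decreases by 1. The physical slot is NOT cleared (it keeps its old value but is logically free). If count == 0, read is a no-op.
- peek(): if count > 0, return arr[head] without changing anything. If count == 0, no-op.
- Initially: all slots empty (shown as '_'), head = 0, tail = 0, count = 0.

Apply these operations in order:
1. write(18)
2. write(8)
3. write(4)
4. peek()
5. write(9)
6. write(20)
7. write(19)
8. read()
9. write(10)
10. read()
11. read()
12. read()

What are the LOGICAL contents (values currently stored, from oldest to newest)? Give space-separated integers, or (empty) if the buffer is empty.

After op 1 (write(18)): arr=[18 _ _ _ _ _] head=0 tail=1 count=1
After op 2 (write(8)): arr=[18 8 _ _ _ _] head=0 tail=2 count=2
After op 3 (write(4)): arr=[18 8 4 _ _ _] head=0 tail=3 count=3
After op 4 (peek()): arr=[18 8 4 _ _ _] head=0 tail=3 count=3
After op 5 (write(9)): arr=[18 8 4 9 _ _] head=0 tail=4 count=4
After op 6 (write(20)): arr=[18 8 4 9 20 _] head=0 tail=5 count=5
After op 7 (write(19)): arr=[18 8 4 9 20 19] head=0 tail=0 count=6
After op 8 (read()): arr=[18 8 4 9 20 19] head=1 tail=0 count=5
After op 9 (write(10)): arr=[10 8 4 9 20 19] head=1 tail=1 count=6
After op 10 (read()): arr=[10 8 4 9 20 19] head=2 tail=1 count=5
After op 11 (read()): arr=[10 8 4 9 20 19] head=3 tail=1 count=4
After op 12 (read()): arr=[10 8 4 9 20 19] head=4 tail=1 count=3

Answer: 20 19 10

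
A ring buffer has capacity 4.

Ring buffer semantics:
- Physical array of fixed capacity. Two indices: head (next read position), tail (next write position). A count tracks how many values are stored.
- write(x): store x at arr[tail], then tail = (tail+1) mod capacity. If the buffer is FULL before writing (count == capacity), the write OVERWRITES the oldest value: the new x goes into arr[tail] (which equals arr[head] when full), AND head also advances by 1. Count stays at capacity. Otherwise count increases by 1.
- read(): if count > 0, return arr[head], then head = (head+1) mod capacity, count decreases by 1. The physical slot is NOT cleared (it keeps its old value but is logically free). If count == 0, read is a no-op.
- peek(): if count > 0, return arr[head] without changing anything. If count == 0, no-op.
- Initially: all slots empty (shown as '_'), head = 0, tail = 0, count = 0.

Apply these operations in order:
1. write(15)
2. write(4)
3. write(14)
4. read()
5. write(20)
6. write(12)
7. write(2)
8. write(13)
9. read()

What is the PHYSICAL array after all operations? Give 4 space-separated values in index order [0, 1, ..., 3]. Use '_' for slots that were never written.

After op 1 (write(15)): arr=[15 _ _ _] head=0 tail=1 count=1
After op 2 (write(4)): arr=[15 4 _ _] head=0 tail=2 count=2
After op 3 (write(14)): arr=[15 4 14 _] head=0 tail=3 count=3
After op 4 (read()): arr=[15 4 14 _] head=1 tail=3 count=2
After op 5 (write(20)): arr=[15 4 14 20] head=1 tail=0 count=3
After op 6 (write(12)): arr=[12 4 14 20] head=1 tail=1 count=4
After op 7 (write(2)): arr=[12 2 14 20] head=2 tail=2 count=4
After op 8 (write(13)): arr=[12 2 13 20] head=3 tail=3 count=4
After op 9 (read()): arr=[12 2 13 20] head=0 tail=3 count=3

Answer: 12 2 13 20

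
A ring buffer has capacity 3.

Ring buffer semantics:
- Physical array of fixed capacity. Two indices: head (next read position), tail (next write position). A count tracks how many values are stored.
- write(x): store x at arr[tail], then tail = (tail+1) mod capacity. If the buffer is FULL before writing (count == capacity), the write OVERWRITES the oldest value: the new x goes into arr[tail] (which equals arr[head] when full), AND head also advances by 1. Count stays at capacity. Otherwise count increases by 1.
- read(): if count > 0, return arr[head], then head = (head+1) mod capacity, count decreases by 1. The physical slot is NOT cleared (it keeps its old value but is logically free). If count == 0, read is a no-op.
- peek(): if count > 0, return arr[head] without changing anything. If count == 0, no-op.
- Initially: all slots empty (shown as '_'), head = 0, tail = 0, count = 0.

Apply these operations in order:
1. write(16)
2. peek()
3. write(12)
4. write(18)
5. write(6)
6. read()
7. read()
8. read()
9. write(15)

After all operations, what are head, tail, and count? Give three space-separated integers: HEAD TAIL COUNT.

After op 1 (write(16)): arr=[16 _ _] head=0 tail=1 count=1
After op 2 (peek()): arr=[16 _ _] head=0 tail=1 count=1
After op 3 (write(12)): arr=[16 12 _] head=0 tail=2 count=2
After op 4 (write(18)): arr=[16 12 18] head=0 tail=0 count=3
After op 5 (write(6)): arr=[6 12 18] head=1 tail=1 count=3
After op 6 (read()): arr=[6 12 18] head=2 tail=1 count=2
After op 7 (read()): arr=[6 12 18] head=0 tail=1 count=1
After op 8 (read()): arr=[6 12 18] head=1 tail=1 count=0
After op 9 (write(15)): arr=[6 15 18] head=1 tail=2 count=1

Answer: 1 2 1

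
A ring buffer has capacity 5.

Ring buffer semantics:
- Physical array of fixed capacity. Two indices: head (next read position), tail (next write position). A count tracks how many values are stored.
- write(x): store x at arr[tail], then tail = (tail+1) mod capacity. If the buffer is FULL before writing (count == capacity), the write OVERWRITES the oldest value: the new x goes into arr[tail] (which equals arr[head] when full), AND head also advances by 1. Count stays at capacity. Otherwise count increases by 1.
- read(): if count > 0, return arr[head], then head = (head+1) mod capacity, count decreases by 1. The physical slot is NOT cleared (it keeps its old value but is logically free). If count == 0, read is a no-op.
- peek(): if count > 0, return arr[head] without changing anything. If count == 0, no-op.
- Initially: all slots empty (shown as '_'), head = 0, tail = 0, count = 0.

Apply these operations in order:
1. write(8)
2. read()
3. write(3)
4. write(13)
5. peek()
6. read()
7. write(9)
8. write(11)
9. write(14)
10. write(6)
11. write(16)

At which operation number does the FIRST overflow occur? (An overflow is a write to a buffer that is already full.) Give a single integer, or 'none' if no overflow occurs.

Answer: 11

Derivation:
After op 1 (write(8)): arr=[8 _ _ _ _] head=0 tail=1 count=1
After op 2 (read()): arr=[8 _ _ _ _] head=1 tail=1 count=0
After op 3 (write(3)): arr=[8 3 _ _ _] head=1 tail=2 count=1
After op 4 (write(13)): arr=[8 3 13 _ _] head=1 tail=3 count=2
After op 5 (peek()): arr=[8 3 13 _ _] head=1 tail=3 count=2
After op 6 (read()): arr=[8 3 13 _ _] head=2 tail=3 count=1
After op 7 (write(9)): arr=[8 3 13 9 _] head=2 tail=4 count=2
After op 8 (write(11)): arr=[8 3 13 9 11] head=2 tail=0 count=3
After op 9 (write(14)): arr=[14 3 13 9 11] head=2 tail=1 count=4
After op 10 (write(6)): arr=[14 6 13 9 11] head=2 tail=2 count=5
After op 11 (write(16)): arr=[14 6 16 9 11] head=3 tail=3 count=5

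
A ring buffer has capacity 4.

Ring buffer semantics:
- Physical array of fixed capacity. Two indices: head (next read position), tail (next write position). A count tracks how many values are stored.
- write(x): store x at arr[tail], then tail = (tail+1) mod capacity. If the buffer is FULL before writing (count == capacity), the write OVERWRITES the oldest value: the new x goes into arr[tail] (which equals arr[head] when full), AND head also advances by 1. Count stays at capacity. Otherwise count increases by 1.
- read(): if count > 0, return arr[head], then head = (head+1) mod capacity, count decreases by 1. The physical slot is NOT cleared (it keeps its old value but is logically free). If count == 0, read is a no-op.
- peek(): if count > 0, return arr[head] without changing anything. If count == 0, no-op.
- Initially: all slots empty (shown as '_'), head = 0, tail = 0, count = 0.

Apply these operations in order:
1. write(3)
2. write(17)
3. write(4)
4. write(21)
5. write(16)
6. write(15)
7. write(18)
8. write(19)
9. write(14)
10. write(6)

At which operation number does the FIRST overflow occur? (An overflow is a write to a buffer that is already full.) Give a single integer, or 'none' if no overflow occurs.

Answer: 5

Derivation:
After op 1 (write(3)): arr=[3 _ _ _] head=0 tail=1 count=1
After op 2 (write(17)): arr=[3 17 _ _] head=0 tail=2 count=2
After op 3 (write(4)): arr=[3 17 4 _] head=0 tail=3 count=3
After op 4 (write(21)): arr=[3 17 4 21] head=0 tail=0 count=4
After op 5 (write(16)): arr=[16 17 4 21] head=1 tail=1 count=4
After op 6 (write(15)): arr=[16 15 4 21] head=2 tail=2 count=4
After op 7 (write(18)): arr=[16 15 18 21] head=3 tail=3 count=4
After op 8 (write(19)): arr=[16 15 18 19] head=0 tail=0 count=4
After op 9 (write(14)): arr=[14 15 18 19] head=1 tail=1 count=4
After op 10 (write(6)): arr=[14 6 18 19] head=2 tail=2 count=4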